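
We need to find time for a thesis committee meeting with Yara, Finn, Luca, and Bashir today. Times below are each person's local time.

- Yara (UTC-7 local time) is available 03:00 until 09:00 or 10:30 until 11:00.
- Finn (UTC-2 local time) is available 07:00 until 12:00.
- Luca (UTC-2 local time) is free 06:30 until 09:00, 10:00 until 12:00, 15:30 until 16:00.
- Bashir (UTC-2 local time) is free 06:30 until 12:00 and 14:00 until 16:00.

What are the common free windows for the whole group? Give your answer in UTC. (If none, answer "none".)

10:00-11:00, 12:00-14:00

Yara in UTC: 10:00-16:00, 17:30-18:00 (add 7h to convert from UTC-7).
Finn in UTC: 09:00-14:00 (add 2h to convert from UTC-2).
Luca in UTC: 08:30-11:00, 12:00-14:00, 17:30-18:00 (add 2h to convert from UTC-2).
Bashir in UTC: 08:30-14:00, 16:00-18:00 (add 2h to convert from UTC-2).
Yara ∩ Finn: 10:00-14:00.
Yara ∩ Finn ∩ Luca: 10:00-11:00, 12:00-14:00.
Yara ∩ Finn ∩ Luca ∩ Bashir: 10:00-11:00, 12:00-14:00.
Those are the intersection windows.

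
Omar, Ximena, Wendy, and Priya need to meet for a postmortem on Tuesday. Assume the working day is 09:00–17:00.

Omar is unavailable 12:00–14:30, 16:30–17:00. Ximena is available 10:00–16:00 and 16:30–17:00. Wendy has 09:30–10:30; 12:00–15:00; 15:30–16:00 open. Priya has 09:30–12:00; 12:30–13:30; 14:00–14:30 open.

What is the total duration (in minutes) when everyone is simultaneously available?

Omar free: 09:00-12:00, 14:30-16:30 (invert busy blocks within the working day).
Ximena free: 10:00-16:00, 16:30-17:00.
Wendy free: 09:30-10:30, 12:00-15:00, 15:30-16:00.
Priya free: 09:30-12:00, 12:30-13:30, 14:00-14:30.
Omar ∩ Ximena: 10:00-12:00, 14:30-16:00.
Omar ∩ Ximena ∩ Wendy: 10:00-10:30, 14:30-15:00, 15:30-16:00.
Omar ∩ Ximena ∩ Wendy ∩ Priya: 10:00-10:30.
That's a single block of 30 minutes.

30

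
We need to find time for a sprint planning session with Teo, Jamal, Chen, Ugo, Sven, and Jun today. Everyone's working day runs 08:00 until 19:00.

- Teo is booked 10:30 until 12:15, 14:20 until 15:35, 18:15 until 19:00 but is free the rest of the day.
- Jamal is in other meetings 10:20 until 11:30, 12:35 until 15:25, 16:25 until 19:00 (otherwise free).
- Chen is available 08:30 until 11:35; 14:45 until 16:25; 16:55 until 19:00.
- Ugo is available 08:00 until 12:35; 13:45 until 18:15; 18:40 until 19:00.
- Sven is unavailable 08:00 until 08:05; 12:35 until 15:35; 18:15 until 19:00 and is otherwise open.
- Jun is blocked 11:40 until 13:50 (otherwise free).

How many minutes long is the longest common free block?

110

Teo free: 08:00-10:30, 12:15-14:20, 15:35-18:15 (invert busy blocks within the working day).
Jamal free: 08:00-10:20, 11:30-12:35, 15:25-16:25 (invert busy blocks within the working day).
Chen free: 08:30-11:35, 14:45-16:25, 16:55-19:00.
Ugo free: 08:00-12:35, 13:45-18:15, 18:40-19:00.
Sven free: 08:05-12:35, 15:35-18:15 (invert busy blocks within the working day).
Jun free: 08:00-11:40, 13:50-19:00 (invert busy blocks within the working day).
Teo ∩ Jamal: 08:00-10:20, 12:15-12:35, 15:35-16:25.
Teo ∩ Jamal ∩ Chen: 08:30-10:20, 15:35-16:25.
Teo ∩ Jamal ∩ Chen ∩ Ugo: 08:30-10:20, 15:35-16:25.
Teo ∩ Jamal ∩ Chen ∩ Ugo ∩ Sven: 08:30-10:20, 15:35-16:25.
Teo ∩ Jamal ∩ Chen ∩ Ugo ∩ Sven ∩ Jun: 08:30-10:20, 15:35-16:25.
Those are the intersection windows.
The longest is 08:30-10:20 at 110 minutes.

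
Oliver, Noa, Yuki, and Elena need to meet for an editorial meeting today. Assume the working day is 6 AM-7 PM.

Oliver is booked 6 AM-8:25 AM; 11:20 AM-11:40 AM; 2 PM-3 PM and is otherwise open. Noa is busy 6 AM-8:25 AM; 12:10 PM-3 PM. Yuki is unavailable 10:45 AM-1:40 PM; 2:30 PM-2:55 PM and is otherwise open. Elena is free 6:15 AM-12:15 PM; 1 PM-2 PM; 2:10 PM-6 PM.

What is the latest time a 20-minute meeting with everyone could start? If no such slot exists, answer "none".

17:40

Oliver free: 08:25-11:20, 11:40-14:00, 15:00-19:00 (invert busy blocks within the working day).
Noa free: 08:25-12:10, 15:00-19:00 (invert busy blocks within the working day).
Yuki free: 06:00-10:45, 13:40-14:30, 14:55-19:00 (invert busy blocks within the working day).
Elena free: 06:15-12:15, 13:00-14:00, 14:10-18:00.
Oliver ∩ Noa: 08:25-11:20, 11:40-12:10, 15:00-19:00.
Oliver ∩ Noa ∩ Yuki: 08:25-10:45, 15:00-19:00.
Oliver ∩ Noa ∩ Yuki ∩ Elena: 08:25-10:45, 15:00-18:00.
The last common window of at least 20 minutes is 15:00-18:00; a 20-minute meeting can start as late as 17:40 and still end by 18:00.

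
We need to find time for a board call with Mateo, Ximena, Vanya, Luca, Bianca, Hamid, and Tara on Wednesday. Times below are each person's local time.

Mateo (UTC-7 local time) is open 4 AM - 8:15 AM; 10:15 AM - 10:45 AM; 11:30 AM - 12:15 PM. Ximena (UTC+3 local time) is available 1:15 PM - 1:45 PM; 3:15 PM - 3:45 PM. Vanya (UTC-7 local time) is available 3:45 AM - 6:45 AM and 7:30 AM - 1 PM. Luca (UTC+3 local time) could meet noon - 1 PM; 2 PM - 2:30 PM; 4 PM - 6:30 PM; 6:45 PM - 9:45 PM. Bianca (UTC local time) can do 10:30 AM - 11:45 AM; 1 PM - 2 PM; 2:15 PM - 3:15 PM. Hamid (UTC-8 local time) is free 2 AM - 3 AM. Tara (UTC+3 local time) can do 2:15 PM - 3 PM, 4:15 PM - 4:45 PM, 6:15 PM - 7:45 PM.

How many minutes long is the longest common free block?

0

Mateo in UTC: 11:00-15:15, 17:15-17:45, 18:30-19:15 (add 7h to convert from UTC-7).
Ximena in UTC: 10:15-10:45, 12:15-12:45 (subtract 3h to convert from UTC+3).
Vanya in UTC: 10:45-13:45, 14:30-20:00 (add 7h to convert from UTC-7).
Luca in UTC: 09:00-10:00, 11:00-11:30, 13:00-15:30, 15:45-18:45 (subtract 3h to convert from UTC+3).
Bianca in UTC: 10:30-11:45, 13:00-14:00, 14:15-15:15.
Hamid in UTC: 10:00-11:00 (add 8h to convert from UTC-8).
Tara in UTC: 11:15-12:00, 13:15-13:45, 15:15-16:45 (subtract 3h to convert from UTC+3).
Mateo ∩ Ximena: 12:15-12:45.
Mateo ∩ Ximena ∩ Vanya: 12:15-12:45.
Mateo ∩ Ximena ∩ Vanya ∩ Luca: ∅.
Mateo ∩ Ximena ∩ Vanya ∩ Luca ∩ Bianca: ∅.
Mateo ∩ Ximena ∩ Vanya ∩ Luca ∩ Bianca ∩ Hamid: ∅.
Mateo ∩ Ximena ∩ Vanya ∩ Luca ∩ Bianca ∩ Hamid ∩ Tara: ∅.
There is no time when everyone is free.
No common window exists, so the longest block is 0 minutes.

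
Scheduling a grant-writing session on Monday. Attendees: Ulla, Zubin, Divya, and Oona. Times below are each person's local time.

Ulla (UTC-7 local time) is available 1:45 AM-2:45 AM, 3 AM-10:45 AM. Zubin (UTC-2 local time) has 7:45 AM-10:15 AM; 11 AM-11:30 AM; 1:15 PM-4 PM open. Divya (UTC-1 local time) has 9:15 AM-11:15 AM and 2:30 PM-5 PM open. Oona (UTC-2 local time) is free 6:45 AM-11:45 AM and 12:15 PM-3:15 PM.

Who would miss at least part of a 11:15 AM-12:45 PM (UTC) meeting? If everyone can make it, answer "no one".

Divya, Zubin

Ulla in UTC: 08:45-09:45, 10:00-17:45 (add 7h to convert from UTC-7).
Zubin in UTC: 09:45-12:15, 13:00-13:30, 15:15-18:00 (add 2h to convert from UTC-2).
Divya in UTC: 10:15-12:15, 15:30-18:00 (add 1h to convert from UTC-1).
Oona in UTC: 08:45-13:45, 14:15-17:15 (add 2h to convert from UTC-2).
Ulla: free for 11:15-12:45. Zubin: not fully free for 11:15-12:45. Divya: not fully free for 11:15-12:45. Oona: free for 11:15-12:45.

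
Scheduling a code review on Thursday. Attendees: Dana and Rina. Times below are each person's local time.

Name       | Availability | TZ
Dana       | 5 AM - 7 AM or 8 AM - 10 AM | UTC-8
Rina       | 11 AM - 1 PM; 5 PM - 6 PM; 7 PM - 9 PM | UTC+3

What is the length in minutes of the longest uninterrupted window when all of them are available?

120

Dana in UTC: 13:00-15:00, 16:00-18:00 (add 8h to convert from UTC-8).
Rina in UTC: 08:00-10:00, 14:00-15:00, 16:00-18:00 (subtract 3h to convert from UTC+3).
Dana ∩ Rina: 14:00-15:00, 16:00-18:00.
The longest is 16:00-18:00 at 120 minutes.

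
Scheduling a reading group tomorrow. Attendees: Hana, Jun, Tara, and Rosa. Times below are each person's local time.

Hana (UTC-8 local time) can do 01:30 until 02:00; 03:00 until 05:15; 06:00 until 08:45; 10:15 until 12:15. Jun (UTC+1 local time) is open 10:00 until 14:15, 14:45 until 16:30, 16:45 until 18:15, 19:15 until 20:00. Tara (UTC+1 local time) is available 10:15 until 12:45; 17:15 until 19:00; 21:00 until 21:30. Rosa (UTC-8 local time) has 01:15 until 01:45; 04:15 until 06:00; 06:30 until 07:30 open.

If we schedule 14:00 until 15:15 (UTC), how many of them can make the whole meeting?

Hana in UTC: 09:30-10:00, 11:00-13:15, 14:00-16:45, 18:15-20:15 (add 8h to convert from UTC-8).
Jun in UTC: 09:00-13:15, 13:45-15:30, 15:45-17:15, 18:15-19:00 (subtract 1h to convert from UTC+1).
Tara in UTC: 09:15-11:45, 16:15-18:00, 20:00-20:30 (subtract 1h to convert from UTC+1).
Rosa in UTC: 09:15-09:45, 12:15-14:00, 14:30-15:30 (add 8h to convert from UTC-8).
Hana and Jun can make the full 14:00-15:15 slot — that's 2.

2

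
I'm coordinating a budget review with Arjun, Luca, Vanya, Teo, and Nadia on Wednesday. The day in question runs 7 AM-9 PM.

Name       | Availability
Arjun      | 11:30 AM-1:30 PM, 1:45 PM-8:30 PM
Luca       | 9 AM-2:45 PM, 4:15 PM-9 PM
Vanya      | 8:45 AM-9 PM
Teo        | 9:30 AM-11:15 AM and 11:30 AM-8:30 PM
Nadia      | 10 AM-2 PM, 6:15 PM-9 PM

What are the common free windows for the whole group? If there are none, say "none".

11:30-13:30, 13:45-14:00, 18:15-20:30

Arjun ∩ Luca: 11:30-13:30, 13:45-14:45, 16:15-20:30.
Arjun ∩ Luca ∩ Vanya: 11:30-13:30, 13:45-14:45, 16:15-20:30.
Arjun ∩ Luca ∩ Vanya ∩ Teo: 11:30-13:30, 13:45-14:45, 16:15-20:30.
Arjun ∩ Luca ∩ Vanya ∩ Teo ∩ Nadia: 11:30-13:30, 13:45-14:00, 18:15-20:30.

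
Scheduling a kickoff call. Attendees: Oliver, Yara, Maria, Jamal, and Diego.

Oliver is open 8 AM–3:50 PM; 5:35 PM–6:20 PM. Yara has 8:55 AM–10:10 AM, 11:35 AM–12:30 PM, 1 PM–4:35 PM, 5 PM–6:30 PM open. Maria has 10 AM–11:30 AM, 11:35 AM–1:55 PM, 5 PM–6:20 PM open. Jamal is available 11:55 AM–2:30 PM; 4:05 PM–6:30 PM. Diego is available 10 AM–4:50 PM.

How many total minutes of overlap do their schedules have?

Oliver ∩ Yara: 08:55-10:10, 11:35-12:30, 13:00-15:50, 17:35-18:20.
Oliver ∩ Yara ∩ Maria: 10:00-10:10, 11:35-12:30, 13:00-13:55, 17:35-18:20.
Oliver ∩ Yara ∩ Maria ∩ Jamal: 11:55-12:30, 13:00-13:55, 17:35-18:20.
Oliver ∩ Yara ∩ Maria ∩ Jamal ∩ Diego: 11:55-12:30, 13:00-13:55.
Summing the common windows: 35 + 55 = 90 minutes.

90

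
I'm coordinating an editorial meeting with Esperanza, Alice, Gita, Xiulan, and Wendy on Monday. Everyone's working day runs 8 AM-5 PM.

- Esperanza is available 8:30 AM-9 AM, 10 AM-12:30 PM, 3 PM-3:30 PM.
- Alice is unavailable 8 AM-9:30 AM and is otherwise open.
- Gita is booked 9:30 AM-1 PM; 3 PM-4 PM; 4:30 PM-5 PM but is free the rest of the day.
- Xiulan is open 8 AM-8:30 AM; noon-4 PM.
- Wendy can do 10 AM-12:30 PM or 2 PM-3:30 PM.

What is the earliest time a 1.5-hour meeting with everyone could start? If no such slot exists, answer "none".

none

Esperanza free: 08:30-09:00, 10:00-12:30, 15:00-15:30.
Alice free: 09:30-17:00 (invert busy blocks within the working day).
Gita free: 08:00-09:30, 13:00-15:00, 16:00-16:30 (invert busy blocks within the working day).
Xiulan free: 08:00-08:30, 12:00-16:00.
Wendy free: 10:00-12:30, 14:00-15:30.
Esperanza ∩ Alice: 10:00-12:30, 15:00-15:30.
Esperanza ∩ Alice ∩ Gita: ∅.
Esperanza ∩ Alice ∩ Gita ∩ Xiulan: ∅.
Esperanza ∩ Alice ∩ Gita ∩ Xiulan ∩ Wendy: ∅.
There is no time when everyone is free.
No common window is at least 90 minutes long.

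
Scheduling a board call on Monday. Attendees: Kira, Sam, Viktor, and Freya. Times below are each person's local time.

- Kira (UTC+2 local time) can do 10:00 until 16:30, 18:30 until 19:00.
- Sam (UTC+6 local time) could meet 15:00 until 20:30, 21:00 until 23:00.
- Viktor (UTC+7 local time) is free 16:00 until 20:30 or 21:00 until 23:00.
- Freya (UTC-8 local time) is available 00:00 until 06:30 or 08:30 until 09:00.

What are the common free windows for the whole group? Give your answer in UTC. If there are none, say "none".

Kira in UTC: 08:00-14:30, 16:30-17:00 (subtract 2h to convert from UTC+2).
Sam in UTC: 09:00-14:30, 15:00-17:00 (subtract 6h to convert from UTC+6).
Viktor in UTC: 09:00-13:30, 14:00-16:00 (subtract 7h to convert from UTC+7).
Freya in UTC: 08:00-14:30, 16:30-17:00 (add 8h to convert from UTC-8).
Kira ∩ Sam: 09:00-14:30, 16:30-17:00.
Kira ∩ Sam ∩ Viktor: 09:00-13:30, 14:00-14:30.
Kira ∩ Sam ∩ Viktor ∩ Freya: 09:00-13:30, 14:00-14:30.

09:00-13:30, 14:00-14:30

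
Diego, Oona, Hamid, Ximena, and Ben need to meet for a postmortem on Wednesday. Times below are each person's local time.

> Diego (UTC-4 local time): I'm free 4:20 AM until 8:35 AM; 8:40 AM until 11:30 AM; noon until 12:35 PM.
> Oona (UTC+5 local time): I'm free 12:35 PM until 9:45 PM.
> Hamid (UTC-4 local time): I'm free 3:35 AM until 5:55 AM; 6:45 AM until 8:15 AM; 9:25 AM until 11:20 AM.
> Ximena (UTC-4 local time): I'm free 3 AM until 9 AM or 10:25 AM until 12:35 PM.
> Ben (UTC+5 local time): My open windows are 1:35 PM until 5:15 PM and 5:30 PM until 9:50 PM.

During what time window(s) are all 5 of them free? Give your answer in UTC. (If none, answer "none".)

08:35-09:55, 10:45-12:15, 14:25-15:20

Diego in UTC: 08:20-12:35, 12:40-15:30, 16:00-16:35 (add 4h to convert from UTC-4).
Oona in UTC: 07:35-16:45 (subtract 5h to convert from UTC+5).
Hamid in UTC: 07:35-09:55, 10:45-12:15, 13:25-15:20 (add 4h to convert from UTC-4).
Ximena in UTC: 07:00-13:00, 14:25-16:35 (add 4h to convert from UTC-4).
Ben in UTC: 08:35-12:15, 12:30-16:50 (subtract 5h to convert from UTC+5).
Diego ∩ Oona: 08:20-12:35, 12:40-15:30, 16:00-16:35.
Diego ∩ Oona ∩ Hamid: 08:20-09:55, 10:45-12:15, 13:25-15:20.
Diego ∩ Oona ∩ Hamid ∩ Ximena: 08:20-09:55, 10:45-12:15, 14:25-15:20.
Diego ∩ Oona ∩ Hamid ∩ Ximena ∩ Ben: 08:35-09:55, 10:45-12:15, 14:25-15:20.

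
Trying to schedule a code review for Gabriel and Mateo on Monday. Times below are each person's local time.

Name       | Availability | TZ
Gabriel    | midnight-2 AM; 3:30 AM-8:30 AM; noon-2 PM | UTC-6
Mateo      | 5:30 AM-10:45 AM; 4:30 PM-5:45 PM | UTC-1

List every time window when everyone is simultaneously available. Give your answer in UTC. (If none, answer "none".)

Gabriel in UTC: 06:00-08:00, 09:30-14:30, 18:00-20:00 (add 6h to convert from UTC-6).
Mateo in UTC: 06:30-11:45, 17:30-18:45 (add 1h to convert from UTC-1).
Gabriel ∩ Mateo: 06:30-08:00, 09:30-11:45, 18:00-18:45.
So the common availability across everyone is 06:30-08:00, 09:30-11:45, 18:00-18:45.

06:30-08:00, 09:30-11:45, 18:00-18:45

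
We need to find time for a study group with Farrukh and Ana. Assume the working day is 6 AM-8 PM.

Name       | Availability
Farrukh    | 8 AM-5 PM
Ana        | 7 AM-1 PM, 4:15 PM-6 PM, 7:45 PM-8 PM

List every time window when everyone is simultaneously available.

08:00-13:00, 16:15-17:00

Farrukh ∩ Ana: 08:00-13:00, 16:15-17:00.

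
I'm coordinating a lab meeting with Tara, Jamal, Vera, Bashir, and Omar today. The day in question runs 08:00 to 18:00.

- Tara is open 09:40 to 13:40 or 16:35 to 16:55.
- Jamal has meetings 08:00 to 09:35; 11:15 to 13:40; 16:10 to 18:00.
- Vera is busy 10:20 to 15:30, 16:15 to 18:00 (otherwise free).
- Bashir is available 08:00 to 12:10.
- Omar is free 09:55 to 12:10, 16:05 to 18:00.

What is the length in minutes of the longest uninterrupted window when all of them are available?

25

Tara free: 09:40-13:40, 16:35-16:55.
Jamal free: 09:35-11:15, 13:40-16:10 (invert busy blocks within the working day).
Vera free: 08:00-10:20, 15:30-16:15 (invert busy blocks within the working day).
Bashir free: 08:00-12:10.
Omar free: 09:55-12:10, 16:05-18:00.
Tara ∩ Jamal: 09:40-11:15.
Tara ∩ Jamal ∩ Vera: 09:40-10:20.
Tara ∩ Jamal ∩ Vera ∩ Bashir: 09:40-10:20.
Tara ∩ Jamal ∩ Vera ∩ Bashir ∩ Omar: 09:55-10:20.
The longest is 09:55-10:20 at 25 minutes.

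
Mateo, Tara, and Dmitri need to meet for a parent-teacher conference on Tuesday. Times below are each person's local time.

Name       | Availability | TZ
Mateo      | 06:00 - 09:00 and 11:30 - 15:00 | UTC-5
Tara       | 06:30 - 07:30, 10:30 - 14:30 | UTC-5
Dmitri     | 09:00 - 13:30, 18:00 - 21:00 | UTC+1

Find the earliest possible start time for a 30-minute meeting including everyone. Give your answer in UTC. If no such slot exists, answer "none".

Mateo in UTC: 11:00-14:00, 16:30-20:00 (add 5h to convert from UTC-5).
Tara in UTC: 11:30-12:30, 15:30-19:30 (add 5h to convert from UTC-5).
Dmitri in UTC: 08:00-12:30, 17:00-20:00 (subtract 1h to convert from UTC+1).
Mateo ∩ Tara: 11:30-12:30, 16:30-19:30.
Mateo ∩ Tara ∩ Dmitri: 11:30-12:30, 17:00-19:30.
The first common window of at least 30 minutes is 11:30-12:30, so the earliest start is 11:30.

11:30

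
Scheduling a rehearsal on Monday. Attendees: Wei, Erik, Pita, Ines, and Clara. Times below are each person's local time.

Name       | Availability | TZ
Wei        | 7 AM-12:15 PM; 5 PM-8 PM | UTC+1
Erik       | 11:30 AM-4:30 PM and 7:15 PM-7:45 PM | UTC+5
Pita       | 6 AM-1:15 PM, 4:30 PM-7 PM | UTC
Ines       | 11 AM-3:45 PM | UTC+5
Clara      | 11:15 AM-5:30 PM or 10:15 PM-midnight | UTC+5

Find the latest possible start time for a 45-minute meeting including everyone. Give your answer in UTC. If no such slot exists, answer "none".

10:00

Wei in UTC: 06:00-11:15, 16:00-19:00 (subtract 1h to convert from UTC+1).
Erik in UTC: 06:30-11:30, 14:15-14:45 (subtract 5h to convert from UTC+5).
Pita in UTC: 06:00-13:15, 16:30-19:00.
Ines in UTC: 06:00-10:45 (subtract 5h to convert from UTC+5).
Clara in UTC: 06:15-12:30, 17:15-19:00 (subtract 5h to convert from UTC+5).
Wei ∩ Erik: 06:30-11:15.
Wei ∩ Erik ∩ Pita: 06:30-11:15.
Wei ∩ Erik ∩ Pita ∩ Ines: 06:30-10:45.
Wei ∩ Erik ∩ Pita ∩ Ines ∩ Clara: 06:30-10:45.
The last common window of at least 45 minutes is 06:30-10:45; a 45-minute meeting can start as late as 10:00 and still end by 10:45.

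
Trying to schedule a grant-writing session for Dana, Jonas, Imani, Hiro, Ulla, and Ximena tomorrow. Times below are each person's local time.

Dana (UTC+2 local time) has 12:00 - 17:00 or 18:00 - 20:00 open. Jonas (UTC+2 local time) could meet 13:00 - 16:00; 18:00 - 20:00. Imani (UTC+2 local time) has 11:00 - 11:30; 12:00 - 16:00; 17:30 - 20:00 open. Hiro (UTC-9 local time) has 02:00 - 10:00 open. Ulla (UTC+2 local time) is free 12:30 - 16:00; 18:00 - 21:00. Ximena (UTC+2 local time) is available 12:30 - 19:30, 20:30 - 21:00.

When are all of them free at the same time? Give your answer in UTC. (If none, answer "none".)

11:00-14:00, 16:00-17:30

Dana in UTC: 10:00-15:00, 16:00-18:00 (subtract 2h to convert from UTC+2).
Jonas in UTC: 11:00-14:00, 16:00-18:00 (subtract 2h to convert from UTC+2).
Imani in UTC: 09:00-09:30, 10:00-14:00, 15:30-18:00 (subtract 2h to convert from UTC+2).
Hiro in UTC: 11:00-19:00 (add 9h to convert from UTC-9).
Ulla in UTC: 10:30-14:00, 16:00-19:00 (subtract 2h to convert from UTC+2).
Ximena in UTC: 10:30-17:30, 18:30-19:00 (subtract 2h to convert from UTC+2).
Dana ∩ Jonas: 11:00-14:00, 16:00-18:00.
Dana ∩ Jonas ∩ Imani: 11:00-14:00, 16:00-18:00.
Dana ∩ Jonas ∩ Imani ∩ Hiro: 11:00-14:00, 16:00-18:00.
Dana ∩ Jonas ∩ Imani ∩ Hiro ∩ Ulla: 11:00-14:00, 16:00-18:00.
Dana ∩ Jonas ∩ Imani ∩ Hiro ∩ Ulla ∩ Ximena: 11:00-14:00, 16:00-17:30.
Those are the intersection windows.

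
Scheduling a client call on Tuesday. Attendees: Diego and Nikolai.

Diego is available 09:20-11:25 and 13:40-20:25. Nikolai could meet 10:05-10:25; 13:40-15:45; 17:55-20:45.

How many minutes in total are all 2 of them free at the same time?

Diego ∩ Nikolai: 10:05-10:25, 13:40-15:45, 17:55-20:25.
Those are the intersection windows.
Summing the common windows: 20 + 125 + 150 = 295 minutes.

295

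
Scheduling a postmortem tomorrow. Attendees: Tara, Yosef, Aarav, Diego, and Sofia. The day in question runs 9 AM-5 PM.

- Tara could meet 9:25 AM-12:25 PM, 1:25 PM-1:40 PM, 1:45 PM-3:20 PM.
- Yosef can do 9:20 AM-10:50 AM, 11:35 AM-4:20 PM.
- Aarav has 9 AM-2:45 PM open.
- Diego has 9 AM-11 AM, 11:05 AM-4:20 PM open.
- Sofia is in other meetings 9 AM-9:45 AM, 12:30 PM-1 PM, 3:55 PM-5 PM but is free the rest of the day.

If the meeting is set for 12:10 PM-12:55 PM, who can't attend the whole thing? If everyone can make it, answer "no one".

Tara free: 09:25-12:25, 13:25-13:40, 13:45-15:20.
Yosef free: 09:20-10:50, 11:35-16:20.
Aarav free: 09:00-14:45.
Diego free: 09:00-11:00, 11:05-16:20.
Sofia free: 09:45-12:30, 13:00-15:55 (invert busy blocks within the working day).
Tara: not fully free for 12:10-12:55. Yosef: free for 12:10-12:55. Aarav: free for 12:10-12:55. Diego: free for 12:10-12:55. Sofia: not fully free for 12:10-12:55.

Sofia, Tara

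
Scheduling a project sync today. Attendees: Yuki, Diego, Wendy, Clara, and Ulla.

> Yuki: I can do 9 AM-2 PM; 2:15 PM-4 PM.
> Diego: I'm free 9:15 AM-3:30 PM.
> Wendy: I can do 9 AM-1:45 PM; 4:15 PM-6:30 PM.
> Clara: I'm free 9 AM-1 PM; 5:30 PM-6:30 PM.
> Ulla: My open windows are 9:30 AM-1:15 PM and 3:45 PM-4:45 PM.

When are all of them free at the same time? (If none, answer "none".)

Yuki ∩ Diego: 09:15-14:00, 14:15-15:30.
Yuki ∩ Diego ∩ Wendy: 09:15-13:45.
Yuki ∩ Diego ∩ Wendy ∩ Clara: 09:15-13:00.
Yuki ∩ Diego ∩ Wendy ∩ Clara ∩ Ulla: 09:30-13:00.
Those are the intersection windows.

09:30-13:00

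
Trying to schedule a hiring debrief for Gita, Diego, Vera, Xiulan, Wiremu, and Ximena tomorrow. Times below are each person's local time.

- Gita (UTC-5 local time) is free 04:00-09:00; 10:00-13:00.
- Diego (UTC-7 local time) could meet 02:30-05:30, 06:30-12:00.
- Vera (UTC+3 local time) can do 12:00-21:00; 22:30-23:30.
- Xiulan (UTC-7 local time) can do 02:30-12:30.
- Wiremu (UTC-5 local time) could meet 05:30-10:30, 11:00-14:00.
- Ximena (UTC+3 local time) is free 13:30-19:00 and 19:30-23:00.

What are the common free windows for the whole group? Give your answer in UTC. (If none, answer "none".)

10:30-12:30, 13:30-14:00, 15:00-15:30, 16:30-18:00

Gita in UTC: 09:00-14:00, 15:00-18:00 (add 5h to convert from UTC-5).
Diego in UTC: 09:30-12:30, 13:30-19:00 (add 7h to convert from UTC-7).
Vera in UTC: 09:00-18:00, 19:30-20:30 (subtract 3h to convert from UTC+3).
Xiulan in UTC: 09:30-19:30 (add 7h to convert from UTC-7).
Wiremu in UTC: 10:30-15:30, 16:00-19:00 (add 5h to convert from UTC-5).
Ximena in UTC: 10:30-16:00, 16:30-20:00 (subtract 3h to convert from UTC+3).
Gita ∩ Diego: 09:30-12:30, 13:30-14:00, 15:00-18:00.
Gita ∩ Diego ∩ Vera: 09:30-12:30, 13:30-14:00, 15:00-18:00.
Gita ∩ Diego ∩ Vera ∩ Xiulan: 09:30-12:30, 13:30-14:00, 15:00-18:00.
Gita ∩ Diego ∩ Vera ∩ Xiulan ∩ Wiremu: 10:30-12:30, 13:30-14:00, 15:00-15:30, 16:00-18:00.
Gita ∩ Diego ∩ Vera ∩ Xiulan ∩ Wiremu ∩ Ximena: 10:30-12:30, 13:30-14:00, 15:00-15:30, 16:30-18:00.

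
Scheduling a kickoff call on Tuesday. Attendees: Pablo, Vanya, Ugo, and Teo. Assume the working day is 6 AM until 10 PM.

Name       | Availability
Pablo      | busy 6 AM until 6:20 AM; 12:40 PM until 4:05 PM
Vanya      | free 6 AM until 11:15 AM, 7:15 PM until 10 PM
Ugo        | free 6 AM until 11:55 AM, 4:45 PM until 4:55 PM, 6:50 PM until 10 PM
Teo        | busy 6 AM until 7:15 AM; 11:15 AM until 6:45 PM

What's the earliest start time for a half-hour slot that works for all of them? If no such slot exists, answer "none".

07:15

Pablo free: 06:20-12:40, 16:05-22:00 (invert busy blocks within the working day).
Vanya free: 06:00-11:15, 19:15-22:00.
Ugo free: 06:00-11:55, 16:45-16:55, 18:50-22:00.
Teo free: 07:15-11:15, 18:45-22:00 (invert busy blocks within the working day).
Pablo ∩ Vanya: 06:20-11:15, 19:15-22:00.
Pablo ∩ Vanya ∩ Ugo: 06:20-11:15, 19:15-22:00.
Pablo ∩ Vanya ∩ Ugo ∩ Teo: 07:15-11:15, 19:15-22:00.
The first common window of at least 30 minutes is 07:15-11:15, so the earliest start is 07:15.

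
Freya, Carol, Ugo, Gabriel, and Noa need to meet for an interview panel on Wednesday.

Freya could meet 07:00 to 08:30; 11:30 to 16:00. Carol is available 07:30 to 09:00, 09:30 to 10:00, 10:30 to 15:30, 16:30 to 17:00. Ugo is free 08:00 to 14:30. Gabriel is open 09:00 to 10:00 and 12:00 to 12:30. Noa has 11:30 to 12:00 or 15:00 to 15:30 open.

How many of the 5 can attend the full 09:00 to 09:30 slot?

Ugo and Gabriel can make the full 09:00-09:30 slot — that's 2.

2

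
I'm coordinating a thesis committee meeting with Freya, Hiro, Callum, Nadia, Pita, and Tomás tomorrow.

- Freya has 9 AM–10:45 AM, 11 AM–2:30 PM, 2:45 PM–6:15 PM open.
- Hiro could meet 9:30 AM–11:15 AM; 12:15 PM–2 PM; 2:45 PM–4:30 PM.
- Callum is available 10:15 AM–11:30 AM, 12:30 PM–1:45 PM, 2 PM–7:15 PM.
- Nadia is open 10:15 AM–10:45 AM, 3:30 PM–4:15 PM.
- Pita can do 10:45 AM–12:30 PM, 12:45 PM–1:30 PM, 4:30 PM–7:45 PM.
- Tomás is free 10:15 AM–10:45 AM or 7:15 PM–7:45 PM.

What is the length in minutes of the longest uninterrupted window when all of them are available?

0

Freya ∩ Hiro: 09:30-10:45, 11:00-11:15, 12:15-14:00, 14:45-16:30.
Freya ∩ Hiro ∩ Callum: 10:15-10:45, 11:00-11:15, 12:30-13:45, 14:45-16:30.
Freya ∩ Hiro ∩ Callum ∩ Nadia: 10:15-10:45, 15:30-16:15.
Freya ∩ Hiro ∩ Callum ∩ Nadia ∩ Pita: ∅.
Freya ∩ Hiro ∩ Callum ∩ Nadia ∩ Pita ∩ Tomás: ∅.
There is no time when everyone is free.
No common window exists, so the longest block is 0 minutes.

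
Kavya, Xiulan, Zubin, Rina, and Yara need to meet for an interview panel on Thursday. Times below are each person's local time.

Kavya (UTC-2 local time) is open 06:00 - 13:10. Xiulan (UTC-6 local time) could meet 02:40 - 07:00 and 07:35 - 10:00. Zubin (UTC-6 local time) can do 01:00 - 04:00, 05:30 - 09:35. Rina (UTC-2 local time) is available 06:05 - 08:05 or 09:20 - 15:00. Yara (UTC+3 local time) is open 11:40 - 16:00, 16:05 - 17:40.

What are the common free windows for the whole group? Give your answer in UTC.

08:40-10:00, 11:30-13:00, 13:35-14:40

Kavya in UTC: 08:00-15:10 (add 2h to convert from UTC-2).
Xiulan in UTC: 08:40-13:00, 13:35-16:00 (add 6h to convert from UTC-6).
Zubin in UTC: 07:00-10:00, 11:30-15:35 (add 6h to convert from UTC-6).
Rina in UTC: 08:05-10:05, 11:20-17:00 (add 2h to convert from UTC-2).
Yara in UTC: 08:40-13:00, 13:05-14:40 (subtract 3h to convert from UTC+3).
Kavya ∩ Xiulan: 08:40-13:00, 13:35-15:10.
Kavya ∩ Xiulan ∩ Zubin: 08:40-10:00, 11:30-13:00, 13:35-15:10.
Kavya ∩ Xiulan ∩ Zubin ∩ Rina: 08:40-10:00, 11:30-13:00, 13:35-15:10.
Kavya ∩ Xiulan ∩ Zubin ∩ Rina ∩ Yara: 08:40-10:00, 11:30-13:00, 13:35-14:40.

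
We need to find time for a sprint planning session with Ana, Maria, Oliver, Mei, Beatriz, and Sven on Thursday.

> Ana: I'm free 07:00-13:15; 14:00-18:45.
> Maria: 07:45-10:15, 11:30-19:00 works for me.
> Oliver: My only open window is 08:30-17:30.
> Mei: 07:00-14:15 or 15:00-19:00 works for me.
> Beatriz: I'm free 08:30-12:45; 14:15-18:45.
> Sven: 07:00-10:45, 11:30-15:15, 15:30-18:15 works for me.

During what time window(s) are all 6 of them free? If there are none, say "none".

08:30-10:15, 11:30-12:45, 15:00-15:15, 15:30-17:30

Ana ∩ Maria: 07:45-10:15, 11:30-13:15, 14:00-18:45.
Ana ∩ Maria ∩ Oliver: 08:30-10:15, 11:30-13:15, 14:00-17:30.
Ana ∩ Maria ∩ Oliver ∩ Mei: 08:30-10:15, 11:30-13:15, 14:00-14:15, 15:00-17:30.
Ana ∩ Maria ∩ Oliver ∩ Mei ∩ Beatriz: 08:30-10:15, 11:30-12:45, 15:00-17:30.
Ana ∩ Maria ∩ Oliver ∩ Mei ∩ Beatriz ∩ Sven: 08:30-10:15, 11:30-12:45, 15:00-15:15, 15:30-17:30.
So the common availability across everyone is 08:30-10:15, 11:30-12:45, 15:00-15:15, 15:30-17:30.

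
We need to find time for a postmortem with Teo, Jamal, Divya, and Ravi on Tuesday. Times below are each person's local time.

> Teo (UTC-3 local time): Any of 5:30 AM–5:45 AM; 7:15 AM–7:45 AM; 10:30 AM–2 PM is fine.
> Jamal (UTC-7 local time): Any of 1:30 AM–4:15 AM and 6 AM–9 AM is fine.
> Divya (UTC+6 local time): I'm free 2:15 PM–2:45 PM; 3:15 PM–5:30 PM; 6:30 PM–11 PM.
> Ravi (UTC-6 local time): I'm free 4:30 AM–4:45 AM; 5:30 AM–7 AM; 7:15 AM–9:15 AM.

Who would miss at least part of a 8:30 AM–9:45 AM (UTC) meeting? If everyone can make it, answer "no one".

Divya, Ravi, Teo

Teo in UTC: 08:30-08:45, 10:15-10:45, 13:30-17:00 (add 3h to convert from UTC-3).
Jamal in UTC: 08:30-11:15, 13:00-16:00 (add 7h to convert from UTC-7).
Divya in UTC: 08:15-08:45, 09:15-11:30, 12:30-17:00 (subtract 6h to convert from UTC+6).
Ravi in UTC: 10:30-10:45, 11:30-13:00, 13:15-15:15 (add 6h to convert from UTC-6).
Teo: not fully free for 08:30-09:45. Jamal: free for 08:30-09:45. Divya: not fully free for 08:30-09:45. Ravi: not fully free for 08:30-09:45.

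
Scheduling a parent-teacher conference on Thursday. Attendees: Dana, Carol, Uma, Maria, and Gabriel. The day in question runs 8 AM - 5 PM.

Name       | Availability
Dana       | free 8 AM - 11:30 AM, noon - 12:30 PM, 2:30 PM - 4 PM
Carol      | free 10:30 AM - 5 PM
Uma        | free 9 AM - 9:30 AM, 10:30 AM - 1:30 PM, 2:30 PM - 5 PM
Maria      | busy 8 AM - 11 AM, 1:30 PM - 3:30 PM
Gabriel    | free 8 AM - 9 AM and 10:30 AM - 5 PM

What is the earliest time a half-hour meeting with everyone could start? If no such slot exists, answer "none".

11:00

Dana free: 08:00-11:30, 12:00-12:30, 14:30-16:00.
Carol free: 10:30-17:00.
Uma free: 09:00-09:30, 10:30-13:30, 14:30-17:00.
Maria free: 11:00-13:30, 15:30-17:00 (invert busy blocks within the working day).
Gabriel free: 08:00-09:00, 10:30-17:00.
Dana ∩ Carol: 10:30-11:30, 12:00-12:30, 14:30-16:00.
Dana ∩ Carol ∩ Uma: 10:30-11:30, 12:00-12:30, 14:30-16:00.
Dana ∩ Carol ∩ Uma ∩ Maria: 11:00-11:30, 12:00-12:30, 15:30-16:00.
Dana ∩ Carol ∩ Uma ∩ Maria ∩ Gabriel: 11:00-11:30, 12:00-12:30, 15:30-16:00.
The first common window of at least 30 minutes is 11:00-11:30, so the earliest start is 11:00.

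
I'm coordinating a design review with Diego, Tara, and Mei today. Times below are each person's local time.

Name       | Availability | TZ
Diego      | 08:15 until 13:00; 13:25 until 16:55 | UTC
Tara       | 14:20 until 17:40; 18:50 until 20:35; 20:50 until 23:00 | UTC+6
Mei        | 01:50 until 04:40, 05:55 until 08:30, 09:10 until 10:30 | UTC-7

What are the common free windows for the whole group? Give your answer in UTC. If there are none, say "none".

08:50-11:40, 12:55-13:00, 13:25-14:35, 14:50-15:30, 16:10-16:55

Diego in UTC: 08:15-13:00, 13:25-16:55.
Tara in UTC: 08:20-11:40, 12:50-14:35, 14:50-17:00 (subtract 6h to convert from UTC+6).
Mei in UTC: 08:50-11:40, 12:55-15:30, 16:10-17:30 (add 7h to convert from UTC-7).
Diego ∩ Tara: 08:20-11:40, 12:50-13:00, 13:25-14:35, 14:50-16:55.
Diego ∩ Tara ∩ Mei: 08:50-11:40, 12:55-13:00, 13:25-14:35, 14:50-15:30, 16:10-16:55.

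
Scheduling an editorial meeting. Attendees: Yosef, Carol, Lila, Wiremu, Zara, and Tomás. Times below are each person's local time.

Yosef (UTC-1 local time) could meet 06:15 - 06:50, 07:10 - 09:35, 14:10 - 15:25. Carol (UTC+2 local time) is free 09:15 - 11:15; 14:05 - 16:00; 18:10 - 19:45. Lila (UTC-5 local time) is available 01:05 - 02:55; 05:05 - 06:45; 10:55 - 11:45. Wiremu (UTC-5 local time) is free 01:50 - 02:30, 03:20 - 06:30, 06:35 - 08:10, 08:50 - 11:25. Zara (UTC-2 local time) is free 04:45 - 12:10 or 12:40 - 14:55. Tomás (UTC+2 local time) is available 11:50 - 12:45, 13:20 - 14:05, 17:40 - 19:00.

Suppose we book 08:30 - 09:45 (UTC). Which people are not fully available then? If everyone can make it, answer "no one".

Carol, Lila, Tomás

Yosef in UTC: 07:15-07:50, 08:10-10:35, 15:10-16:25 (add 1h to convert from UTC-1).
Carol in UTC: 07:15-09:15, 12:05-14:00, 16:10-17:45 (subtract 2h to convert from UTC+2).
Lila in UTC: 06:05-07:55, 10:05-11:45, 15:55-16:45 (add 5h to convert from UTC-5).
Wiremu in UTC: 06:50-07:30, 08:20-11:30, 11:35-13:10, 13:50-16:25 (add 5h to convert from UTC-5).
Zara in UTC: 06:45-14:10, 14:40-16:55 (add 2h to convert from UTC-2).
Tomás in UTC: 09:50-10:45, 11:20-12:05, 15:40-17:00 (subtract 2h to convert from UTC+2).
Yosef: free for 08:30-09:45. Carol: not fully free for 08:30-09:45. Lila: not fully free for 08:30-09:45. Wiremu: free for 08:30-09:45. Zara: free for 08:30-09:45. Tomás: not fully free for 08:30-09:45.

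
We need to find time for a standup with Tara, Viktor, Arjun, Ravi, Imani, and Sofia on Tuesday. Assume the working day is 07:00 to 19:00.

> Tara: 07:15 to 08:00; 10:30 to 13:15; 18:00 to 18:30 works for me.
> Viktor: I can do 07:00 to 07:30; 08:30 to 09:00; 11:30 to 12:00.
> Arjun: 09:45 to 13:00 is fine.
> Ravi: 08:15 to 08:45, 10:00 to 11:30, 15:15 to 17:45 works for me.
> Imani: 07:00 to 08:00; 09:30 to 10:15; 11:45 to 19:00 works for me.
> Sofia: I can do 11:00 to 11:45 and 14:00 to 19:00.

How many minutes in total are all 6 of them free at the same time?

Tara ∩ Viktor: 07:15-07:30, 11:30-12:00.
Tara ∩ Viktor ∩ Arjun: 11:30-12:00.
Tara ∩ Viktor ∩ Arjun ∩ Ravi: ∅.
Tara ∩ Viktor ∩ Arjun ∩ Ravi ∩ Imani: ∅.
Tara ∩ Viktor ∩ Arjun ∩ Ravi ∩ Imani ∩ Sofia: ∅.
There is no time when everyone is free.
There is no common window, so the total is 0 minutes.

0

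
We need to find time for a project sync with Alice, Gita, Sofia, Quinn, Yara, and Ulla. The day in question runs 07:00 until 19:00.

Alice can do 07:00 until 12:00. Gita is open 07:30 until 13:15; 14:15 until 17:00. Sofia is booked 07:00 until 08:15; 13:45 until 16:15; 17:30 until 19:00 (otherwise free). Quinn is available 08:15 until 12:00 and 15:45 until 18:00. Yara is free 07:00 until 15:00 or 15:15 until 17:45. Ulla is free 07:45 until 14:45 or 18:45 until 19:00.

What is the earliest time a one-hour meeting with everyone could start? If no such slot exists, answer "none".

Alice free: 07:00-12:00.
Gita free: 07:30-13:15, 14:15-17:00.
Sofia free: 08:15-13:45, 16:15-17:30 (invert busy blocks within the working day).
Quinn free: 08:15-12:00, 15:45-18:00.
Yara free: 07:00-15:00, 15:15-17:45.
Ulla free: 07:45-14:45, 18:45-19:00.
Alice ∩ Gita: 07:30-12:00.
Alice ∩ Gita ∩ Sofia: 08:15-12:00.
Alice ∩ Gita ∩ Sofia ∩ Quinn: 08:15-12:00.
Alice ∩ Gita ∩ Sofia ∩ Quinn ∩ Yara: 08:15-12:00.
Alice ∩ Gita ∩ Sofia ∩ Quinn ∩ Yara ∩ Ulla: 08:15-12:00.
So the common availability across everyone is 08:15-12:00.
The first common window of at least 60 minutes is 08:15-12:00, so the earliest start is 08:15.

08:15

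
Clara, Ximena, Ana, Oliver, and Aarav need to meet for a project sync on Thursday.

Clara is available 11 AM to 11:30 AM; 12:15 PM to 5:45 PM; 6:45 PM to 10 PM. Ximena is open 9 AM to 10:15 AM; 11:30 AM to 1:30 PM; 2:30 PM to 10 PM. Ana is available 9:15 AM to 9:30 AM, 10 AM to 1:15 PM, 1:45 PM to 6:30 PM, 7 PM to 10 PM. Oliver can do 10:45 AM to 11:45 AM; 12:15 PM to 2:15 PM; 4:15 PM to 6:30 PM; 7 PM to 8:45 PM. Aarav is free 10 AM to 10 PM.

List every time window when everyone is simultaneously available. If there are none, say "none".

Clara ∩ Ximena: 12:15-13:30, 14:30-17:45, 18:45-22:00.
Clara ∩ Ximena ∩ Ana: 12:15-13:15, 14:30-17:45, 19:00-22:00.
Clara ∩ Ximena ∩ Ana ∩ Oliver: 12:15-13:15, 16:15-17:45, 19:00-20:45.
Clara ∩ Ximena ∩ Ana ∩ Oliver ∩ Aarav: 12:15-13:15, 16:15-17:45, 19:00-20:45.

12:15-13:15, 16:15-17:45, 19:00-20:45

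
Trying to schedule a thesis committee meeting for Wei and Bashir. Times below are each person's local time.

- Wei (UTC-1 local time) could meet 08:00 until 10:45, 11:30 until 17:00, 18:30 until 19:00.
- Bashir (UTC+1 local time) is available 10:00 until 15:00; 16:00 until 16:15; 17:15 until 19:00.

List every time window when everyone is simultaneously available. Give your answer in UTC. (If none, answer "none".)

Wei in UTC: 09:00-11:45, 12:30-18:00, 19:30-20:00 (add 1h to convert from UTC-1).
Bashir in UTC: 09:00-14:00, 15:00-15:15, 16:15-18:00 (subtract 1h to convert from UTC+1).
Wei ∩ Bashir: 09:00-11:45, 12:30-14:00, 15:00-15:15, 16:15-18:00.

09:00-11:45, 12:30-14:00, 15:00-15:15, 16:15-18:00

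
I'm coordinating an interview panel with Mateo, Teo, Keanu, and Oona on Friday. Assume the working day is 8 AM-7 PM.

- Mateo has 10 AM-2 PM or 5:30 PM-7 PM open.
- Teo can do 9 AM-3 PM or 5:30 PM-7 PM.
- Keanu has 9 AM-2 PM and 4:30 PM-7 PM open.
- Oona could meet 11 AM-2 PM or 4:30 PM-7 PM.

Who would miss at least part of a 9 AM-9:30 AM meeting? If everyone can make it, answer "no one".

Mateo: not fully free for 09:00-09:30. Teo: free for 09:00-09:30. Keanu: free for 09:00-09:30. Oona: not fully free for 09:00-09:30.

Mateo, Oona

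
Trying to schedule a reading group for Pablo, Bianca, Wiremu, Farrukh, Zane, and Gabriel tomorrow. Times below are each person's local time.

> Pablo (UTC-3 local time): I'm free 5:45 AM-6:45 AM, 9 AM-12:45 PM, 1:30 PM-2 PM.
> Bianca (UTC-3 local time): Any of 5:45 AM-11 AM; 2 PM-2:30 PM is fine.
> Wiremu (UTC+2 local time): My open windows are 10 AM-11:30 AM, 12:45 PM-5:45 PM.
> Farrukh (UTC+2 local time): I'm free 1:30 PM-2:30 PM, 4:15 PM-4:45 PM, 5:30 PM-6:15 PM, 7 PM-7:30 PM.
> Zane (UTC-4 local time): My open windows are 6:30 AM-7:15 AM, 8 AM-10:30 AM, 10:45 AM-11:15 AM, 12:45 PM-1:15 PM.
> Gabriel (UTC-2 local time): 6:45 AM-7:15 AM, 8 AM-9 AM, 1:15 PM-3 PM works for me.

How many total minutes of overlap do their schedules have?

0

Pablo in UTC: 08:45-09:45, 12:00-15:45, 16:30-17:00 (add 3h to convert from UTC-3).
Bianca in UTC: 08:45-14:00, 17:00-17:30 (add 3h to convert from UTC-3).
Wiremu in UTC: 08:00-09:30, 10:45-15:45 (subtract 2h to convert from UTC+2).
Farrukh in UTC: 11:30-12:30, 14:15-14:45, 15:30-16:15, 17:00-17:30 (subtract 2h to convert from UTC+2).
Zane in UTC: 10:30-11:15, 12:00-14:30, 14:45-15:15, 16:45-17:15 (add 4h to convert from UTC-4).
Gabriel in UTC: 08:45-09:15, 10:00-11:00, 15:15-17:00 (add 2h to convert from UTC-2).
Pablo ∩ Bianca: 08:45-09:45, 12:00-14:00.
Pablo ∩ Bianca ∩ Wiremu: 08:45-09:30, 12:00-14:00.
Pablo ∩ Bianca ∩ Wiremu ∩ Farrukh: 12:00-12:30.
Pablo ∩ Bianca ∩ Wiremu ∩ Farrukh ∩ Zane: 12:00-12:30.
Pablo ∩ Bianca ∩ Wiremu ∩ Farrukh ∩ Zane ∩ Gabriel: ∅.
There is no time when everyone is free.
There is no common window, so the total is 0 minutes.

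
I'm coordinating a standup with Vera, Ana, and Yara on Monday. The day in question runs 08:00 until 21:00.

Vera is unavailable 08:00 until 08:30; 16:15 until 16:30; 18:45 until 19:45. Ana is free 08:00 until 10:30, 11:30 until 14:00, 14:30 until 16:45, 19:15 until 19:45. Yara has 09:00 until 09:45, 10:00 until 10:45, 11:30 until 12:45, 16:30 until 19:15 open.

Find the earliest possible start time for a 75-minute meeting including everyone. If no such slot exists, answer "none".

Vera free: 08:30-16:15, 16:30-18:45, 19:45-21:00 (invert busy blocks within the working day).
Ana free: 08:00-10:30, 11:30-14:00, 14:30-16:45, 19:15-19:45.
Yara free: 09:00-09:45, 10:00-10:45, 11:30-12:45, 16:30-19:15.
Vera ∩ Ana: 08:30-10:30, 11:30-14:00, 14:30-16:15, 16:30-16:45.
Vera ∩ Ana ∩ Yara: 09:00-09:45, 10:00-10:30, 11:30-12:45, 16:30-16:45.
The first common window of at least 75 minutes is 11:30-12:45, so the earliest start is 11:30.

11:30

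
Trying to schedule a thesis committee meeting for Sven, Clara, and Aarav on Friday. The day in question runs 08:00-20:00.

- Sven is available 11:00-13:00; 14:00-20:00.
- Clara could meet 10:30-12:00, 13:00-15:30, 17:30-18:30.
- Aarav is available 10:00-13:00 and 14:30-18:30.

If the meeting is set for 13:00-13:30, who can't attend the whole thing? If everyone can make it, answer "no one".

Sven: not fully free for 13:00-13:30. Clara: free for 13:00-13:30. Aarav: not fully free for 13:00-13:30.

Aarav, Sven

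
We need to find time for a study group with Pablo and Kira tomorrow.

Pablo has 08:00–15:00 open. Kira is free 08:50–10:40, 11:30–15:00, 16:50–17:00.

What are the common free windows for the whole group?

08:50-10:40, 11:30-15:00

Pablo ∩ Kira: 08:50-10:40, 11:30-15:00.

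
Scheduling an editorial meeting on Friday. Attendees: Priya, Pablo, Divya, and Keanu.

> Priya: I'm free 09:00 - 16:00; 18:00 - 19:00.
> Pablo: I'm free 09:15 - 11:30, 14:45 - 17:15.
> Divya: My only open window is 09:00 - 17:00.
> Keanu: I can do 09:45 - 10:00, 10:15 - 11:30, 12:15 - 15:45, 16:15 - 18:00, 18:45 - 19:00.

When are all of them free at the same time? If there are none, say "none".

09:45-10:00, 10:15-11:30, 14:45-15:45

Priya ∩ Pablo: 09:15-11:30, 14:45-16:00.
Priya ∩ Pablo ∩ Divya: 09:15-11:30, 14:45-16:00.
Priya ∩ Pablo ∩ Divya ∩ Keanu: 09:45-10:00, 10:15-11:30, 14:45-15:45.
Those are the intersection windows.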